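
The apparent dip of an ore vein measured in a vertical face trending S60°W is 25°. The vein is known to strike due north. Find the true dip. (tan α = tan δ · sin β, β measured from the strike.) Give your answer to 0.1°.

28.3°

β = acute angle between strike due north and section S60°W = 60°.
tan δ = tan α / sin β = tan 25° / sin 60° = 0.4663 / 0.8660 = 0.5384
δ = arctan(0.5384) = 28.30°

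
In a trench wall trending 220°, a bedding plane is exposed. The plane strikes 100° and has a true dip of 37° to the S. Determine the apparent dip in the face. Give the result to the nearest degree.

33°

The section lies 60° from the strike.
tan α = tan 37° × sin 60° = 0.7536 × 0.8660 = 0.6526
apparent dip = arctan 0.6526 = 33.13°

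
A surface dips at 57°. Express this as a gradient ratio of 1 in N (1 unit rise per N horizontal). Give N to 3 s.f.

1 in 0.649

1 : N means tan θ = 1/N, so N = 1/tan 57° = 1/1.5399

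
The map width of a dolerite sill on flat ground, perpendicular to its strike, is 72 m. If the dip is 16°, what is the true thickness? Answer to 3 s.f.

19.8 m

True thickness t = w · sin(dip) = 72 × sin 16°
t = 72 × 0.2756 = 19.846 m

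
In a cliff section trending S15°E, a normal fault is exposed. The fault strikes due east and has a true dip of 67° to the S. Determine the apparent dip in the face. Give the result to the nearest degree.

The section lies 75° from the strike.
tan(apparent dip) = tan 67° · sin 75° = 2.2756
apparent dip = arctan 2.2756 = 66.28°

66°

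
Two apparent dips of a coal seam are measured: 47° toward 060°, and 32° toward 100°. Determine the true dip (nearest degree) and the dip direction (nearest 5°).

true dip 48°, dip direction 045°

Represent each trace as a vector plunging at its apparent dip toward its trend (east-north-up frame): v₁ = (0.591, 0.341, -0.731), v₂ = (0.835, -0.147, -0.530).
n = v₁ × v₂ = (0.288, 0.298, 0.372) (taken with n_z > 0).
True dip = arccos(n_z / |n|) = arccos(0.6676) = 48.1°.
The horizontal component of n points toward azimuth atan2(n_x, n_y) = 44°, the dip direction.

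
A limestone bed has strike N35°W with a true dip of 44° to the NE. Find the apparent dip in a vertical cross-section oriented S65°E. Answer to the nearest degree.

26°

Angle between strike (N35°W) and section (S65°E): β = 30°.
tan(apparent dip) = tan 44° · sin 30° = 0.4828
apparent dip = arctan 0.4828 = 25.77°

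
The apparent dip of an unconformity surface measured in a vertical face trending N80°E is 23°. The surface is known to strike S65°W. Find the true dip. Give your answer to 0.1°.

58.6°

The section is 15° from the strike.
tan δ = tan α / sin β = tan 23° / sin 15° = 0.4245 / 0.2588 = 1.6400
true dip = arctan 1.6400 = 58.63°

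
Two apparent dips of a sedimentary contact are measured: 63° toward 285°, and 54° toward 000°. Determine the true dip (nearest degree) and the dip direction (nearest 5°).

true dip 65°, dip direction 310°

The two traces are lines in the plane: v₁ = (sin 285°·cos 63°, cos 285°·cos 63°, −sin 63°), v₂ = (sin 0°·cos 54°, cos 0°·cos 54°, −sin 54°).
Cross product v₁ × v₂ gives the pole to the plane: n ∝ (-0.429, 0.355, 0.258).
tan δ = √(n_x²+n_y²)/n_z = 0.556/0.258, so δ = 65.1°.
Dip direction = azimuth of (n_x, n_y) = atan2(-0.429, 0.355) = 310°.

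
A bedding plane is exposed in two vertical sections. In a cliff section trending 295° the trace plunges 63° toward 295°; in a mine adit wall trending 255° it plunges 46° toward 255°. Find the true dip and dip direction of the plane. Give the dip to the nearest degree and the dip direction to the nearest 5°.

true dip 64°, dip direction 315°

The two traces are lines in the plane: v₁ = (sin 295°·cos 63°, cos 295°·cos 63°, −sin 63°), v₂ = (sin 255°·cos 46°, cos 255°·cos 46°, −sin 46°).
The plane normal is n = v₁ × v₂ ∝ (-0.298, 0.302, 0.203).
Dip δ = arctan(|n_h|/n_z) = arctan(0.424/0.203) = 64.5°.
Dip direction = azimuth of (n_x, n_y) = atan2(-0.298, 0.302) = 315°.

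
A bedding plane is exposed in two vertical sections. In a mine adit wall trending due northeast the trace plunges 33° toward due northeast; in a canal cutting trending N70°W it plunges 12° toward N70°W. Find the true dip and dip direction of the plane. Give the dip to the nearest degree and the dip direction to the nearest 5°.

true dip 40°, dip direction 005°

Each apparent-dip line lies in the plane. As unit vectors (x east, y north, z up), v₁ plunges 33°→due northeast and v₂ plunges 12°→N70°W.
The plane normal is n = v₁ × v₂ ∝ (0.059, 0.624, 0.743).
tan δ = √(n_x²+n_y²)/n_z = 0.627/0.743, so δ = 40.1°.
The horizontal component of n points toward azimuth atan2(n_x, n_y) = 5°, the dip direction.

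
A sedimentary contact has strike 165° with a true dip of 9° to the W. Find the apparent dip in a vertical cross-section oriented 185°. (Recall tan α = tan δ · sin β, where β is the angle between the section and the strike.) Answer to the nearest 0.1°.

The strike is 165° and the section trends 185°; the acute angle between them is β = 20°.
tan α = tan 9° × sin 20° = 0.1584 × 0.3420 = 0.0542
apparent dip = arctan 0.0542 = 3.10°

3.1°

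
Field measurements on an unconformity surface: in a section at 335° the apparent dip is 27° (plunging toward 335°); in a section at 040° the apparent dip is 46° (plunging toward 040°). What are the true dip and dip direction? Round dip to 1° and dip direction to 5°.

true dip 46°, dip direction 035°

The two traces are lines in the plane: v₁ = (sin 335°·cos 27°, cos 335°·cos 27°, −sin 27°), v₂ = (sin 40°·cos 46°, cos 40°·cos 46°, −sin 46°).
The plane normal is n = v₁ × v₂ ∝ (0.339, 0.474, 0.561).
Dip δ = arctan(|n_h|/n_z) = arctan(0.583/0.561) = 46.1°.
The horizontal component of n points toward azimuth atan2(n_x, n_y) = 36°, the dip direction.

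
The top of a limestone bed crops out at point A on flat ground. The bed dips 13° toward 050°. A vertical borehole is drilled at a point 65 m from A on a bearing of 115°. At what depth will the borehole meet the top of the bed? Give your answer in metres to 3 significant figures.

6.34 m

The hole lies 65° from the dip direction, so the down-dip offset is 65 × cos 65° = 27.47 m.
Depth = down-dip offset × tan(dip) = 27.47 × tan 13° = 27.47 × 0.2309
Depth = 6.34 m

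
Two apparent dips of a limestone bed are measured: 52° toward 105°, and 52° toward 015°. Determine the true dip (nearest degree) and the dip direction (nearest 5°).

Each apparent-dip line lies in the plane. As unit vectors (x east, y north, z up), v₁ plunges 52°→105° and v₂ plunges 52°→015°.
n = v₁ × v₂ = (0.594, 0.343, 0.379) (taken with n_z > 0).
tan δ = √(n_x²+n_y²)/n_z = 0.686/0.379, so δ = 61.1°.
The horizontal component of n points toward azimuth atan2(n_x, n_y) = 60°, the dip direction.

true dip 61°, dip direction 060°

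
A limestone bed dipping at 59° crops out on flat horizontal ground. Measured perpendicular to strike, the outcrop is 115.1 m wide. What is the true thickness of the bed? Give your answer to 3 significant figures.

98.7 m

True thickness t = w · sin(dip) = 115.1 × sin 59°
t = 115.1 × 0.8572 = 98.660 m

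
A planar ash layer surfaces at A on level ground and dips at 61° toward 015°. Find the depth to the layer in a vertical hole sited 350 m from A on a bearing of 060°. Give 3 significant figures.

The hole lies 45° from the dip direction, so the down-dip offset is 350 × cos 45° = 247.49 m.
Depth = down-dip offset × tan(dip) = 247.49 × tan 61° = 247.49 × 1.8040
Depth = 446.48 m

446 m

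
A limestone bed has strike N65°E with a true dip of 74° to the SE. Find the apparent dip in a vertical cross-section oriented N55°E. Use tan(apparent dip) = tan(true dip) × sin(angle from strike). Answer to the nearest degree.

The section lies 10° from the strike.
tan α = tan 74° × sin 10° = 3.4874 × 0.1736 = 0.6056
α = arctan(0.6056) = 31.20°

31°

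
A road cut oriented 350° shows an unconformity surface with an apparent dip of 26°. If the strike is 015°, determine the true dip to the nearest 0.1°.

The section is 25° from the strike.
tan δ = tan α / sin β = tan 26° / sin 25° = 0.4877 / 0.4226 = 1.1541
true dip = arctan 1.1541 = 49.09°

49.1°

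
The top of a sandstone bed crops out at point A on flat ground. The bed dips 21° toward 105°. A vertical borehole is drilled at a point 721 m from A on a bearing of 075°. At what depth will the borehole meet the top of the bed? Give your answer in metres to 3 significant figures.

The hole lies 30° from the dip direction, so the down-dip offset is 721 × cos 30° = 624.40 m.
Depth = down-dip offset × tan(dip) = 624.40 × tan 21° = 624.40 × 0.3839
Depth = 239.69 m

240 m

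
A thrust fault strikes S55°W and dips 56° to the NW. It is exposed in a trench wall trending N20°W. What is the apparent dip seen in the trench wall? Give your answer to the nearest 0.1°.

55.1°

The strike is S55°W and the section trends N20°W; the acute angle between them is β = 75°.
tan(apparent dip) = tan 56° · sin 75° = 1.4320
apparent dip = arctan 1.4320 = 55.07°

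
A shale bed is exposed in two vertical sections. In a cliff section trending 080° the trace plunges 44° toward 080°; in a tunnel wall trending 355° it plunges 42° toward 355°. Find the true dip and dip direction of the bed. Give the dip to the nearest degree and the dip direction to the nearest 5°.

Represent each trace as a vector plunging at its apparent dip toward its trend (east-north-up frame): v₁ = (0.708, 0.125, -0.695), v₂ = (-0.065, 0.740, -0.669).
Cross product v₁ × v₂ gives the pole to the plane: n ∝ (0.431, 0.519, 0.533).
Dip δ = arctan(|n_h|/n_z) = arctan(0.674/0.533) = 51.7°.
The horizontal component of n points toward azimuth atan2(n_x, n_y) = 40°, the dip direction.

true dip 52°, dip direction 040°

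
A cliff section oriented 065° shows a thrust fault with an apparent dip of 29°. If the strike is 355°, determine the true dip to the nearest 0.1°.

The section is 70° from the strike.
tan δ = tan α / sin β = tan 29° / sin 70° = 0.5543 / 0.9397 = 0.5899
true dip = arctan 0.5899 = 30.54°

30.5°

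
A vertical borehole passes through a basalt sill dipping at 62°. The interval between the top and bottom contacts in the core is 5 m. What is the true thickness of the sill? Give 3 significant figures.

2.35 m

True thickness t = h · cos(dip) = 5 × cos 62°
t = 5 × 0.4695 = 2.347 m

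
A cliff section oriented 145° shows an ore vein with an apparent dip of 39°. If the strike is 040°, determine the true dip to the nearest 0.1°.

40.0°

β = acute angle between strike 040° and section 145° = 75°.
tan(true dip) = tan 39° / sin 75° = 0.8384
true dip = arctan 0.8384 = 39.97°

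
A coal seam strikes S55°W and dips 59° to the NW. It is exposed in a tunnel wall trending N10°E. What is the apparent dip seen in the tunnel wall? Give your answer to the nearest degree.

50°

The section lies 45° from the strike.
tan(apparent dip) = tan 59° · sin 45° = 1.1768
α = arctan(1.1768) = 49.64°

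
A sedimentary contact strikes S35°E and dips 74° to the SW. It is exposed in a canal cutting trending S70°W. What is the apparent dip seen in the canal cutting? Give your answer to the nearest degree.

73°

The strike is S35°E and the section trends S70°W; the acute angle between them is β = 75°.
tan α = tan 74° × sin 75° = 3.4874 × 0.9659 = 3.3686
apparent dip = arctan 3.3686 = 73.47°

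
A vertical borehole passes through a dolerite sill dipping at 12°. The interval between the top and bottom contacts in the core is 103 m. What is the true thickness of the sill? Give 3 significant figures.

True thickness t = h · cos(dip) = 103 × cos 12°
t = 103 × 0.9781 = 100.749 m

101 m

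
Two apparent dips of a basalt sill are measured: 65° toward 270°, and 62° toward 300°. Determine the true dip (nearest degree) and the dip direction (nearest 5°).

The two traces are lines in the plane: v₁ = (sin 270°·cos 65°, cos 270°·cos 65°, −sin 65°), v₂ = (sin 300°·cos 62°, cos 300°·cos 62°, −sin 62°).
The plane normal is n = v₁ × v₂ ∝ (-0.213, 0.005, 0.099).
True dip = arccos(n_z / |n|) = arccos(0.4225) = 65.0°.
Dip direction = atan2(-0.213, 0.005) = 271° (azimuth of n's horizontal projection).

true dip 65°, dip direction 270°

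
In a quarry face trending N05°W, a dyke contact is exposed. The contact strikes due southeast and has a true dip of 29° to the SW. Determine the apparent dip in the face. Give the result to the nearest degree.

Angle between strike (due southeast) and section (N05°W): β = 40°.
tan α = tan 29° × sin 40° = 0.5543 × 0.6428 = 0.3563
α = arctan(0.3563) = 19.61°

20°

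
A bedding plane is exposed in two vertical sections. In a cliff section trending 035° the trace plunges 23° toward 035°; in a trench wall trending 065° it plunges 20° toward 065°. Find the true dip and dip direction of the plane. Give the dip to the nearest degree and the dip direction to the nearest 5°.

The two traces are lines in the plane: v₁ = (sin 35°·cos 23°, cos 35°·cos 23°, −sin 23°), v₂ = (sin 65°·cos 20°, cos 65°·cos 20°, −sin 20°).
Cross product v₁ × v₂ gives the pole to the plane: n ∝ (0.103, 0.152, 0.432).
True dip = arccos(n_z / |n|) = arccos(0.9205) = 23.0°.
Dip direction = azimuth of (n_x, n_y) = atan2(0.103, 0.152) = 34°.

true dip 23°, dip direction 035°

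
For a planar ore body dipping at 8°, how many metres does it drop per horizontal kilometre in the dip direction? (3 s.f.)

141 m

drop per km = 1000 × tan 8° = 1000 × 0.1405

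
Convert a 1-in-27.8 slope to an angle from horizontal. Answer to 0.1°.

2.1°

tan θ = 1/27.8 = 0.0360
θ = arctan(0.0360) = 2.06°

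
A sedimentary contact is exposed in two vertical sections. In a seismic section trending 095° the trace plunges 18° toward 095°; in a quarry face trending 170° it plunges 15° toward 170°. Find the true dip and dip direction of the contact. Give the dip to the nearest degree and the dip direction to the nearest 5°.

The two traces are lines in the plane: v₁ = (sin 95°·cos 18°, cos 95°·cos 18°, −sin 18°), v₂ = (sin 170°·cos 15°, cos 170°·cos 15°, −sin 15°).
n = v₁ × v₂ = (0.272, -0.193, 0.887) (taken with n_z > 0).
True dip = arccos(n_z / |n|) = arccos(0.9358) = 20.6°.
Dip direction = azimuth of (n_x, n_y) = atan2(0.272, -0.193) = 125°.

true dip 21°, dip direction 125°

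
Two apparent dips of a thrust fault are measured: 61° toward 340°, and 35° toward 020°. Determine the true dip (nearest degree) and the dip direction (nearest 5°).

true dip 64°, dip direction 310°

Each apparent-dip line lies in the plane. As unit vectors (x east, y north, z up), v₁ plunges 61°→340° and v₂ plunges 35°→020°.
Cross product v₁ × v₂ gives the pole to the plane: n ∝ (-0.412, 0.340, 0.255).
True dip = arccos(n_z / |n|) = arccos(0.4311) = 64.5°.
Dip direction = azimuth of (n_x, n_y) = atan2(-0.412, 0.340) = 310°.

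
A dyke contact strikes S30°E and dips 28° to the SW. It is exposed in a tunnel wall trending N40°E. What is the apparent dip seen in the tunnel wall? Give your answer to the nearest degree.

The section lies 70° from the strike.
tan α = tan 28° × sin 70° = 0.5317 × 0.9397 = 0.4996
apparent dip = arctan 0.4996 = 26.55°

27°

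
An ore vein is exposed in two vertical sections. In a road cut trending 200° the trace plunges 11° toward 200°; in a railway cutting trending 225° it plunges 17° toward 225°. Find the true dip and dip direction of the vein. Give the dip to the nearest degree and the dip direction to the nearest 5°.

Each apparent-dip line lies in the plane. As unit vectors (x east, y north, z up), v₁ plunges 11°→200° and v₂ plunges 17°→225°.
n = v₁ × v₂ = (-0.141, -0.031, 0.397) (taken with n_z > 0).
tan δ = √(n_x²+n_y²)/n_z = 0.144/0.397, so δ = 20.0°.
Dip direction = azimuth of (n_x, n_y) = atan2(-0.141, -0.031) = 258°.

true dip 20°, dip direction 260°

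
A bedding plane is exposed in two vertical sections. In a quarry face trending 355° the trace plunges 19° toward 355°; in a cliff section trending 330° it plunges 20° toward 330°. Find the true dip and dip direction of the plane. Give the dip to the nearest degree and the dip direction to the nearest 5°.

true dip 20°, dip direction 335°

The two traces are lines in the plane: v₁ = (sin 355°·cos 19°, cos 355°·cos 19°, −sin 19°), v₂ = (sin 330°·cos 20°, cos 330°·cos 20°, −sin 20°).
The plane normal is n = v₁ × v₂ ∝ (-0.057, 0.125, 0.375).
tan δ = √(n_x²+n_y²)/n_z = 0.137/0.375, so δ = 20.1°.
The horizontal component of n points toward azimuth atan2(n_x, n_y) = 335°, the dip direction.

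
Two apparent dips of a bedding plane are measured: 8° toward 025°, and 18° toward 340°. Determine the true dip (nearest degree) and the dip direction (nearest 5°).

Each apparent-dip line lies in the plane. As unit vectors (x east, y north, z up), v₁ plunges 8°→025° and v₂ plunges 18°→340°.
Cross product v₁ × v₂ gives the pole to the plane: n ∝ (-0.153, 0.175, 0.666).
True dip = arccos(n_z / |n|) = arccos(0.9443) = 19.2°.
Dip direction = azimuth of (n_x, n_y) = atan2(-0.153, 0.175) = 319°.

true dip 19°, dip direction 320°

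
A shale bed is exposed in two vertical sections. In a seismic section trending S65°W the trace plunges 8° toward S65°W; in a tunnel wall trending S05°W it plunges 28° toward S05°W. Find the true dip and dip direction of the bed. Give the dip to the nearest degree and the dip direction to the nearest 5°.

true dip 29°, dip direction 170°

The two traces are lines in the plane: v₁ = (sin 245°·cos 8°, cos 245°·cos 8°, −sin 8°), v₂ = (sin 185°·cos 28°, cos 185°·cos 28°, −sin 28°).
Cross product v₁ × v₂ gives the pole to the plane: n ∝ (0.074, -0.411, 0.757).
tan δ = √(n_x²+n_y²)/n_z = 0.417/0.757, so δ = 28.9°.
Dip direction = atan2(0.074, -0.411) = 170° (azimuth of n's horizontal projection).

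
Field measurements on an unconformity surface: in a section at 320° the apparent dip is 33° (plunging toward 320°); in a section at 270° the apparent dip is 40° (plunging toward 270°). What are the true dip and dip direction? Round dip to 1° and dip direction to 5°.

The two traces are lines in the plane: v₁ = (sin 320°·cos 33°, cos 320°·cos 33°, −sin 33°), v₂ = (sin 270°·cos 40°, cos 270°·cos 40°, −sin 40°).
n = v₁ × v₂ = (-0.413, 0.071, 0.492) (taken with n_z > 0).
True dip = arccos(n_z / |n|) = arccos(0.7614) = 40.4°.
Dip direction = atan2(-0.413, 0.071) = 280° (azimuth of n's horizontal projection).

true dip 40°, dip direction 280°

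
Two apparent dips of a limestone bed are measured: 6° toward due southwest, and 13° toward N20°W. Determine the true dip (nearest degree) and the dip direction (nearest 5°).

Represent each trace as a vector plunging at its apparent dip toward its trend (east-north-up frame): v₁ = (-0.703, -0.703, -0.105), v₂ = (-0.333, 0.916, -0.225).
Cross product v₁ × v₂ gives the pole to the plane: n ∝ (-0.254, 0.123, 0.878).
tan δ = √(n_x²+n_y²)/n_z = 0.282/0.878, so δ = 17.8°.
The horizontal component of n points toward azimuth atan2(n_x, n_y) = 296°, the dip direction.

true dip 18°, dip direction 295°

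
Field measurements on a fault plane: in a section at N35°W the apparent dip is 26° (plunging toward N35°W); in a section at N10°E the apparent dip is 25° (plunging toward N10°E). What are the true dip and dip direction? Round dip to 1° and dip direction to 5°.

true dip 27°, dip direction 345°

Represent each trace as a vector plunging at its apparent dip toward its trend (east-north-up frame): v₁ = (-0.516, 0.736, -0.438), v₂ = (0.157, 0.893, -0.423).
n = v₁ × v₂ = (-0.080, 0.287, 0.576) (taken with n_z > 0).
True dip = arccos(n_z / |n|) = arccos(0.8883) = 27.3°.
The horizontal component of n points toward azimuth atan2(n_x, n_y) = 344°, the dip direction.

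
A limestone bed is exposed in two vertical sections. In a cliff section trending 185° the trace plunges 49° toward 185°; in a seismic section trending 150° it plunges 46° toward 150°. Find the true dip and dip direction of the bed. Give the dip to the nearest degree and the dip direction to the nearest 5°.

true dip 49°, dip direction 175°

Represent each trace as a vector plunging at its apparent dip toward its trend (east-north-up frame): v₁ = (-0.057, -0.654, -0.755), v₂ = (0.347, -0.602, -0.719).
The plane normal is n = v₁ × v₂ ∝ (0.016, -0.303, 0.261).
True dip = arccos(n_z / |n|) = arccos(0.6524) = 49.3°.
The horizontal component of n points toward azimuth atan2(n_x, n_y) = 177°, the dip direction.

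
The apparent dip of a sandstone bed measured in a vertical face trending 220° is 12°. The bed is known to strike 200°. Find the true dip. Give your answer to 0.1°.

β = acute angle between strike 200° and section 220° = 20°.
tan δ = tan α / sin β = tan 12° / sin 20° = 0.2126 / 0.3420 = 0.6215
true dip = arctan 0.6215 = 31.86°

31.9°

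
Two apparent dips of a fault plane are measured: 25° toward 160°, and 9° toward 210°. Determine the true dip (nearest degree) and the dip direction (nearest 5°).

Each apparent-dip line lies in the plane. As unit vectors (x east, y north, z up), v₁ plunges 25°→160° and v₂ plunges 9°→210°.
n = v₁ × v₂ = (0.228, -0.257, 0.686) (taken with n_z > 0).
Dip δ = arctan(|n_h|/n_z) = arctan(0.344/0.686) = 26.6°.
The horizontal component of n points toward azimuth atan2(n_x, n_y) = 138°, the dip direction.

true dip 27°, dip direction 140°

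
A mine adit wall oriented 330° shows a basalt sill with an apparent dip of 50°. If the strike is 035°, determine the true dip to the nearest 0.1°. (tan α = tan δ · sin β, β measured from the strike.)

52.7°

β = acute angle between strike 035° and section 330° = 65°.
tan δ = tan α / sin β = tan 50° / sin 65° = 1.1918 / 0.9063 = 1.3150
δ = arctan(1.3150) = 52.75°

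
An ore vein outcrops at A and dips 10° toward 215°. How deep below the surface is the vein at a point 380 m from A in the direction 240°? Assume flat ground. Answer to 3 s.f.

60.7 m

The hole lies 25° from the dip direction, so the down-dip offset is 380 × cos 25° = 344.40 m.
Depth = down-dip offset × tan(dip) = 344.40 × tan 10° = 344.40 × 0.1763
Depth = 60.73 m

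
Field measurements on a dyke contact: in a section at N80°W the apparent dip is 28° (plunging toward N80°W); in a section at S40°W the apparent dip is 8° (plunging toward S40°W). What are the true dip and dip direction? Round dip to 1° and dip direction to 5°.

The two traces are lines in the plane: v₁ = (sin 280°·cos 28°, cos 280°·cos 28°, −sin 28°), v₂ = (sin 220°·cos 8°, cos 220°·cos 8°, −sin 8°).
Cross product v₁ × v₂ gives the pole to the plane: n ∝ (-0.377, 0.178, 0.757).
True dip = arccos(n_z / |n|) = arccos(0.8758) = 28.9°.
The horizontal component of n points toward azimuth atan2(n_x, n_y) = 295°, the dip direction.

true dip 29°, dip direction 295°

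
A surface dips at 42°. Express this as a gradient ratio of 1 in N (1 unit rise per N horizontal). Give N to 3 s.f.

1 in 1.11

1 : N means tan θ = 1/N, so N = 1/tan 42° = 1/0.9004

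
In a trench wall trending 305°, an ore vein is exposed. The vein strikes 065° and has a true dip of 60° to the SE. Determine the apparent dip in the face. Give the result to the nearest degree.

56°

The section lies 60° from the strike.
tan(apparent dip) = tan 60° · sin 60° = 1.5000
apparent dip = arctan 1.5000 = 56.31°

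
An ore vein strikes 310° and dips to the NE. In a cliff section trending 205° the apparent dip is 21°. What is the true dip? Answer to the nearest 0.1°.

The section is 75° from the strike.
tan δ = tan α / sin β = tan 21° / sin 75° = 0.3839 / 0.9659 = 0.3974
δ = arctan(0.3974) = 21.67°

21.7°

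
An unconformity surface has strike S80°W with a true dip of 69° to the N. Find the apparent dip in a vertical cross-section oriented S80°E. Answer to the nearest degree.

42°

Angle between strike (S80°W) and section (S80°E): β = 20°.
tan(apparent dip) = tan 69° · sin 20° = 0.8910
α = arctan(0.8910) = 41.70°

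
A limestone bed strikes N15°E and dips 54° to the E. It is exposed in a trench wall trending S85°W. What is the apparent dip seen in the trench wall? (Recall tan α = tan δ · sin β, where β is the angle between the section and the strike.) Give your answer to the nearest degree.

52°

The strike is N15°E and the section trends S85°W; the acute angle between them is β = 70°.
tan α = tan 54° × sin 70° = 1.3764 × 0.9397 = 1.2934
α = arctan(1.2934) = 52.29°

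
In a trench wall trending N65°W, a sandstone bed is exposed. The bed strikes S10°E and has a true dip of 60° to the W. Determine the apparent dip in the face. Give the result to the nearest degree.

The section lies 55° from the strike.
tan(apparent dip) = tan 60° · sin 55° = 1.4188
apparent dip = arctan 1.4188 = 54.82°

55°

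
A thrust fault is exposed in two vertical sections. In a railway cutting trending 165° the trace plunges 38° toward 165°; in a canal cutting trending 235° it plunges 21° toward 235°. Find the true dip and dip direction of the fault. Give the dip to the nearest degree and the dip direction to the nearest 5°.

true dip 38°, dip direction 175°

Represent each trace as a vector plunging at its apparent dip toward its trend (east-north-up frame): v₁ = (0.204, -0.761, -0.616), v₂ = (-0.765, -0.535, -0.358).
The plane normal is n = v₁ × v₂ ∝ (0.057, -0.544, 0.691).
Dip δ = arctan(|n_h|/n_z) = arctan(0.547/0.691) = 38.3°.
Dip direction = atan2(0.057, -0.544) = 174° (azimuth of n's horizontal projection).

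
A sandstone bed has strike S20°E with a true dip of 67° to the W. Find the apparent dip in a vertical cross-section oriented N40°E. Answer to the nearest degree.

64°

Angle between strike (S20°E) and section (N40°E): β = 60°.
tan(apparent dip) = tan 67° · sin 60° = 2.0402
α = arctan(2.0402) = 63.89°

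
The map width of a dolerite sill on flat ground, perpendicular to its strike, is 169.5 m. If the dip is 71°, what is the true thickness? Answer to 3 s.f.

160 m

True thickness t = w · sin(dip) = 169.5 × sin 71°
t = 169.5 × 0.9455 = 160.265 m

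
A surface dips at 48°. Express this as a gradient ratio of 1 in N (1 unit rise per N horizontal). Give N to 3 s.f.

1 : N means tan θ = 1/N, so N = 1/tan 48° = 1/1.1106

1 in 0.900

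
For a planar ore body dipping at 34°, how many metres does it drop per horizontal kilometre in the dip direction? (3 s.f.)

675 m

drop per km = 1000 × tan 34° = 1000 × 0.6745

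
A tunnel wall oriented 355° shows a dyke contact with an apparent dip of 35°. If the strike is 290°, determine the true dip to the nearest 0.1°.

β = acute angle between strike 290° and section 355° = 65°.
tan δ = tan α / sin β = tan 35° / sin 65° = 0.7002 / 0.9063 = 0.7726
true dip = arctan 0.7726 = 37.69°

37.7°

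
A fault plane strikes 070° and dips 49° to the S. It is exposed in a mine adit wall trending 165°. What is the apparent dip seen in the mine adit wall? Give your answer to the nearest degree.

49°

The section lies 85° from the strike.
tan α = tan 49° × sin 85° = 1.1504 × 0.9962 = 1.1460
α = arctan(1.1460) = 48.89°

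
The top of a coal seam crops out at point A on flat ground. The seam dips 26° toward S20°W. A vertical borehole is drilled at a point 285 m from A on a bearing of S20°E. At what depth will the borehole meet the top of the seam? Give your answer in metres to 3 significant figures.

The hole lies 40° from the dip direction, so the down-dip offset is 285 × cos 40° = 218.32 m.
Depth = down-dip offset × tan(dip) = 218.32 × tan 26° = 218.32 × 0.4877
Depth = 106.48 m

106 m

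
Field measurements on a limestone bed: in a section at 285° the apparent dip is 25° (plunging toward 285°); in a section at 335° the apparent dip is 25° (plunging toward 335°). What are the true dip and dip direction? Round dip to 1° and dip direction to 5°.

Each apparent-dip line lies in the plane. As unit vectors (x east, y north, z up), v₁ plunges 25°→285° and v₂ plunges 25°→335°.
Cross product v₁ × v₂ gives the pole to the plane: n ∝ (-0.248, 0.208, 0.629).
True dip = arccos(n_z / |n|) = arccos(0.8892) = 27.2°.
The horizontal component of n points toward azimuth atan2(n_x, n_y) = 310°, the dip direction.

true dip 27°, dip direction 310°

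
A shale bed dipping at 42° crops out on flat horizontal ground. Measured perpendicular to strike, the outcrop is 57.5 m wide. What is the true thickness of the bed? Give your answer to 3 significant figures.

True thickness t = w · sin(dip) = 57.5 × sin 42°
t = 57.5 × 0.6691 = 38.475 m

38.5 m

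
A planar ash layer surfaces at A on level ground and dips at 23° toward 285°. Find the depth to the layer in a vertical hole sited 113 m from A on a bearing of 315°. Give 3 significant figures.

41.5 m

The hole lies 30° from the dip direction, so the down-dip offset is 113 × cos 30° = 97.86 m.
Depth = down-dip offset × tan(dip) = 97.86 × tan 23° = 97.86 × 0.4245
Depth = 41.54 m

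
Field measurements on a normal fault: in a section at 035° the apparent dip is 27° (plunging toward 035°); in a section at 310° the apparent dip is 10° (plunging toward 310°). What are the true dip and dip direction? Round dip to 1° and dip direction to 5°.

true dip 28°, dip direction 020°

Represent each trace as a vector plunging at its apparent dip toward its trend (east-north-up frame): v₁ = (0.511, 0.730, -0.454), v₂ = (-0.754, 0.633, -0.174).
Cross product v₁ × v₂ gives the pole to the plane: n ∝ (0.161, 0.431, 0.874).
Dip δ = arctan(|n_h|/n_z) = arctan(0.460/0.874) = 27.8°.
Dip direction = azimuth of (n_x, n_y) = atan2(0.161, 0.431) = 20°.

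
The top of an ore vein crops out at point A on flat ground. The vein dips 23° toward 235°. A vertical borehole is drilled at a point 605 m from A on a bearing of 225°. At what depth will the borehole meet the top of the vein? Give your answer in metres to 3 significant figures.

253 m

The hole lies 10° from the dip direction, so the down-dip offset is 605 × cos 10° = 595.81 m.
Depth = down-dip offset × tan(dip) = 595.81 × tan 23° = 595.81 × 0.4245
Depth = 252.91 m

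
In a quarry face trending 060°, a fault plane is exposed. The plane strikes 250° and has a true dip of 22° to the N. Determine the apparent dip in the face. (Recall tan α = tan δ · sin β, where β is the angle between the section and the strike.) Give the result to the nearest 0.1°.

4.0°

Angle between strike (250°) and section (060°): β = 10°.
tan(apparent dip) = tan 22° · sin 10° = 0.0702
apparent dip = arctan 0.0702 = 4.01°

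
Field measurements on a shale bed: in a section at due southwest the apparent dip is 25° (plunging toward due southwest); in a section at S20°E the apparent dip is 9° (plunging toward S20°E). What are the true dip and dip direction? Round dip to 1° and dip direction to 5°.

true dip 25°, dip direction 230°

Each apparent-dip line lies in the plane. As unit vectors (x east, y north, z up), v₁ plunges 25°→due southwest and v₂ plunges 9°→S20°E.
The plane normal is n = v₁ × v₂ ∝ (-0.292, -0.243, 0.811).
tan δ = √(n_x²+n_y²)/n_z = 0.380/0.811, so δ = 25.1°.
Dip direction = atan2(-0.292, -0.243) = 230° (azimuth of n's horizontal projection).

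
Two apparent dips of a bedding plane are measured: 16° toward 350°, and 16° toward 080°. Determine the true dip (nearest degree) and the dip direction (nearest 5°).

Each apparent-dip line lies in the plane. As unit vectors (x east, y north, z up), v₁ plunges 16°→350° and v₂ plunges 16°→080°.
Cross product v₁ × v₂ gives the pole to the plane: n ∝ (0.215, 0.307, 0.924).
Dip δ = arctan(|n_h|/n_z) = arctan(0.375/0.924) = 22.1°.
Dip direction = azimuth of (n_x, n_y) = atan2(0.215, 0.307) = 35°.

true dip 22°, dip direction 035°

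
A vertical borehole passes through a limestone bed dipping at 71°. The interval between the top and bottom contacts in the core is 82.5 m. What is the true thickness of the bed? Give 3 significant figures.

True thickness t = h · cos(dip) = 82.5 × cos 71°
t = 82.5 × 0.3256 = 26.859 m

26.9 m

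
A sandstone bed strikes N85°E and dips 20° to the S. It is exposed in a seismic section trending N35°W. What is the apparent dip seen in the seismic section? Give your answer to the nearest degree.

17°

The section lies 60° from the strike.
tan(apparent dip) = tan 20° · sin 60° = 0.3152
apparent dip = arctan 0.3152 = 17.50°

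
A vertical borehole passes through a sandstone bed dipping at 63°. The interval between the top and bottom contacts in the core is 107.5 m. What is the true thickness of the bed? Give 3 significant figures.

48.8 m

True thickness t = h · cos(dip) = 107.5 × cos 63°
t = 107.5 × 0.4540 = 48.804 m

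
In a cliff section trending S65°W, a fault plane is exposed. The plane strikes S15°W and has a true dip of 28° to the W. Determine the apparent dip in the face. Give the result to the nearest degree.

22°

The strike is S15°W and the section trends S65°W; the acute angle between them is β = 50°.
tan α = tan 28° × sin 50° = 0.5317 × 0.7660 = 0.4073
apparent dip = arctan 0.4073 = 22.16°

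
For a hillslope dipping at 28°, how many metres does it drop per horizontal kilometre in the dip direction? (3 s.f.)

532 m

drop per km = 1000 × tan 28° = 1000 × 0.5317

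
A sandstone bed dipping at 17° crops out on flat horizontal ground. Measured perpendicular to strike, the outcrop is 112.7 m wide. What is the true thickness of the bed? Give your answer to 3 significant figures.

33.0 m

True thickness t = w · sin(dip) = 112.7 × sin 17°
t = 112.7 × 0.2924 = 32.950 m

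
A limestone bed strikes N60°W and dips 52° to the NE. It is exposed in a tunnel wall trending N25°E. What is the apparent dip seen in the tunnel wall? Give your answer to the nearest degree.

Angle between strike (N60°W) and section (N25°E): β = 85°.
tan(apparent dip) = tan 52° · sin 85° = 1.2751
apparent dip = arctan 1.2751 = 51.89°

52°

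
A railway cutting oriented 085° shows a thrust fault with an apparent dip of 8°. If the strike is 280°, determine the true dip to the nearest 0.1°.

28.5°

The section is 15° from the strike.
tan(true dip) = tan 8° / sin 15° = 0.5430
δ = arctan(0.5430) = 28.50°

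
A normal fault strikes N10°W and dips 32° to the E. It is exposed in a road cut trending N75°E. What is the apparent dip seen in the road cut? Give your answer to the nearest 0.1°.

Angle between strike (N10°W) and section (N75°E): β = 85°.
tan(apparent dip) = tan 32° · sin 85° = 0.6225
apparent dip = arctan 0.6225 = 31.90°

31.9°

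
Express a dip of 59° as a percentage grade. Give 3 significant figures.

grade % = 100 × tan 59° = 100 × 1.6643

166%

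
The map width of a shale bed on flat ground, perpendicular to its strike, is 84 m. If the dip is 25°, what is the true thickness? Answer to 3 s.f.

35.5 m

True thickness t = w · sin(dip) = 84 × sin 25°
t = 84 × 0.4226 = 35.500 m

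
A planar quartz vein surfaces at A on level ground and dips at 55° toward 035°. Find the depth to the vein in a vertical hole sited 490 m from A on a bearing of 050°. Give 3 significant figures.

The hole lies 15° from the dip direction, so the down-dip offset is 490 × cos 15° = 473.30 m.
Depth = down-dip offset × tan(dip) = 473.30 × tan 55° = 473.30 × 1.4281
Depth = 675.95 m

676 m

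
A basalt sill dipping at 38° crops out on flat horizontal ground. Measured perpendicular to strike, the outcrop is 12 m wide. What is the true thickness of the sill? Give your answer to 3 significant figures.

7.39 m

True thickness t = w · sin(dip) = 12 × sin 38°
t = 12 × 0.6157 = 7.388 m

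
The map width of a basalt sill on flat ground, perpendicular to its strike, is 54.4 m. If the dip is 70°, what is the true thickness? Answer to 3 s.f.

51.1 m

True thickness t = w · sin(dip) = 54.4 × sin 70°
t = 54.4 × 0.9397 = 51.119 m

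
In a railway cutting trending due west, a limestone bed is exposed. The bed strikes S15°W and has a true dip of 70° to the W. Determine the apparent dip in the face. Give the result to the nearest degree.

The section lies 75° from the strike.
tan(apparent dip) = tan 70° · sin 75° = 2.6539
apparent dip = arctan 2.6539 = 69.35°

69°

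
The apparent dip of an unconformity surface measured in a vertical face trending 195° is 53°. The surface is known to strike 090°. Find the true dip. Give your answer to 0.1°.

The section is 75° from the strike.
tan(true dip) = tan 53° / sin 75° = 1.3739
true dip = arctan 1.3739 = 53.95°

53.9°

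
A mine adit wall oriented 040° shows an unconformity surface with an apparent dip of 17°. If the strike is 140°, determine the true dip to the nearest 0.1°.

17.2°

β = acute angle between strike 140° and section 040° = 80°.
tan(true dip) = tan 17° / sin 80° = 0.3104
δ = arctan(0.3104) = 17.25°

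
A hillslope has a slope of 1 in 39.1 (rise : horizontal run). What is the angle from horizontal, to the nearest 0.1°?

1.5°

tan θ = 1/39.1 = 0.0256
θ = arctan(0.0256) = 1.47°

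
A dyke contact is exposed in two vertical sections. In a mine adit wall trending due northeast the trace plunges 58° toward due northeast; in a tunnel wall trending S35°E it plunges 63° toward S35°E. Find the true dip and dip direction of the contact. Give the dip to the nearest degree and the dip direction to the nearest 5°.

true dip 70°, dip direction 100°

Each apparent-dip line lies in the plane. As unit vectors (x east, y north, z up), v₁ plunges 58°→due northeast and v₂ plunges 63°→S35°E.
Cross product v₁ × v₂ gives the pole to the plane: n ∝ (0.649, -0.113, 0.237).
True dip = arccos(n_z / |n|) = arccos(0.3383) = 70.2°.
Dip direction = atan2(0.649, -0.113) = 100° (azimuth of n's horizontal projection).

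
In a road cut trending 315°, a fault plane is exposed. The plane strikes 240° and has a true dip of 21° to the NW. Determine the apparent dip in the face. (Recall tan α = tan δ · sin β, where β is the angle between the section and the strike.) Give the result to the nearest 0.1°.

The strike is 240° and the section trends 315°; the acute angle between them is β = 75°.
tan α = tan 21° × sin 75° = 0.3839 × 0.9659 = 0.3708
apparent dip = arctan 0.3708 = 20.34°

20.3°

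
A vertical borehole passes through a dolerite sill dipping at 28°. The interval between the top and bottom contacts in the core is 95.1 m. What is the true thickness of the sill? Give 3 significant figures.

84.0 m

True thickness t = h · cos(dip) = 95.1 × cos 28°
t = 95.1 × 0.8829 = 83.968 m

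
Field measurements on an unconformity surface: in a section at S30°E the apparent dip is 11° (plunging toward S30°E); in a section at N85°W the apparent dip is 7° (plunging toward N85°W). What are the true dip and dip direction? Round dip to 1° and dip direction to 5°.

true dip 19°, dip direction 205°

Represent each trace as a vector plunging at its apparent dip toward its trend (east-north-up frame): v₁ = (0.491, -0.850, -0.191), v₂ = (-0.989, 0.087, -0.122).
Cross product v₁ × v₂ gives the pole to the plane: n ∝ (-0.120, -0.248, 0.798).
tan δ = √(n_x²+n_y²)/n_z = 0.276/0.798, so δ = 19.1°.
Dip direction = atan2(-0.120, -0.248) = 206° (azimuth of n's horizontal projection).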